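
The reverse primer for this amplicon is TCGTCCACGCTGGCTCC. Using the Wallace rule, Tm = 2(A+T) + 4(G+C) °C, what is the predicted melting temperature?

Base counts: T=4, G=4, A=1, C=8
A+T = 5, G+C = 12
Tm = 2×5 + 4×12 = 58°C

58°C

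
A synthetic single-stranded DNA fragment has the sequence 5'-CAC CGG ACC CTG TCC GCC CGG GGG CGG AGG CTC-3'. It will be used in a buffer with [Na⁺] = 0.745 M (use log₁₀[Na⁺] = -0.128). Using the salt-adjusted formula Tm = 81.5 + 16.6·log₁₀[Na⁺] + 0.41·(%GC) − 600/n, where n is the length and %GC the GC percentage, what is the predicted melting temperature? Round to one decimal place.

94.7°C

Length n = 33. Base counts: C=14, G=13, T=3, A=3
G+C = 27, so %GC = 27/33 × 100 = 81.818%
Salt term: 16.6 × (-0.128) = -2.125
GC term: 0.41 × 81.818 = 33.545; length term: −600/33 = −18.182
Tm = 81.5 + (-2.125) + 33.545 − 18.182 = 94.738 → 94.7°C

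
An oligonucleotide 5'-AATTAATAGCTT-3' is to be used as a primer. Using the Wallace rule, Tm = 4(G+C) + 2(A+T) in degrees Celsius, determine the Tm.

Base counts: T=5, A=5, C=1, G=1
A+T = 10, G+C = 2
Tm = 4·2 + 2·10 = 8 + 20 = 28°C

28°C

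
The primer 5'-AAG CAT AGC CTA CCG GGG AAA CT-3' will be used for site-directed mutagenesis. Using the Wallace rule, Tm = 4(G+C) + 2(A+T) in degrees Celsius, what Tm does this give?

Base counts: G=6, A=8, T=3, C=6
AT pairs contribute 11, GC pairs contribute 12.
Tm = 4·12 + 2·11 = 48 + 22 = 70°C

70°C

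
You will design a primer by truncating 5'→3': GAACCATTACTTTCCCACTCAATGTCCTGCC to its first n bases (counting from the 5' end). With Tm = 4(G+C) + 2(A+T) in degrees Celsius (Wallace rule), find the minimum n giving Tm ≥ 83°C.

First 28 bases: GAACCATTACTTTCCCACTCAATGTCCT → Tm = 80°C (< 83°C)
First 29 bases: GAACCATTACTTTCCCACTCAATGTCCTG → Tm = 84°C (≥ 83°C)
Each additional base adds 2°C (A/T) or 4°C (G/C), so Tm is non-decreasing in n; n = 29 is the first length to reach 83°C.

n = 29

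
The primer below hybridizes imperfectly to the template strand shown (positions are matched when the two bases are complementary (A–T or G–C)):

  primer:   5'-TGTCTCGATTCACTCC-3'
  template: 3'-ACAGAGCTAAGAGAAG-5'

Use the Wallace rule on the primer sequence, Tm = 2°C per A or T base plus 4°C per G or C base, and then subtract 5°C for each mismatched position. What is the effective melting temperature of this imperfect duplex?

38°C

Primer base counts: A=2, T=6, G=2, C=6 → A+T=8, G+C=8
Perfect-match Tm = 2(8) + 4(8) = 16 + 32 = 48°C
Mismatches (positions where the bases are not complementary): 2 (at positions 12, 15)
Effective Tm = 48 − 2×5 = 48 − 10 = 38°C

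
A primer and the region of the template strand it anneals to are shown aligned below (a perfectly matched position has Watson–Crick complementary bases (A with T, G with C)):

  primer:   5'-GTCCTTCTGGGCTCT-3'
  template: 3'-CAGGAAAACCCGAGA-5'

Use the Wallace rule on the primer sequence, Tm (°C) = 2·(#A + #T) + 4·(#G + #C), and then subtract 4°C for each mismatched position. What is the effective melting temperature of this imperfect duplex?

Primer base counts: A=0, T=6, G=4, C=5 → A+T=6, G+C=9
Perfect-match Tm = 2(6) + 4(9) = 12 + 36 = 48°C
Mismatches (positions where the bases are not complementary): 1 (at position 7)
Effective Tm = 48 − 1×4 = 48 − 4 = 44°C

44°C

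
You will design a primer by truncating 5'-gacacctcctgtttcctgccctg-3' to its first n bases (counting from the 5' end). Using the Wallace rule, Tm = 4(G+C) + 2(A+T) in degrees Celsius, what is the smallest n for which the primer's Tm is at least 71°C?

First 22 bases: GACACCTCCTGTTTCCTGCCCT → Tm = 70°C (< 71°C)
First 23 bases: GACACCTCCTGTTTCCTGCCCTG → Tm = 74°C (≥ 71°C)
Since every base adds ≥2°C, Tm only increases with n, so the threshold is first crossed at n = 23.

n = 23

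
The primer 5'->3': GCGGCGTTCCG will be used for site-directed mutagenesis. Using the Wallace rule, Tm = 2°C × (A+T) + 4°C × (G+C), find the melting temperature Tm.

Scanning the sequence gives C=4, A=0, T=2, G=5.
A+T = 2, G+C = 9
Tm = 2×2 + 4×9 = 40°C

40°C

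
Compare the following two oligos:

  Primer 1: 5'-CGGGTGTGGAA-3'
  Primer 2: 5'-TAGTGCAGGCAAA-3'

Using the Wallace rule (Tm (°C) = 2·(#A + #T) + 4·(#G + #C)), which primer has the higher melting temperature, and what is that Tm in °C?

Primer 1: A+T=4, G+C=7 → Tm = 2(4)+4(7) = 36°C
Primer 2: A+T=7, G+C=6 → Tm = 2(7)+4(6) = 38°C
36°C vs 38°C → primer 2 is higher.

Primer 2, 38°C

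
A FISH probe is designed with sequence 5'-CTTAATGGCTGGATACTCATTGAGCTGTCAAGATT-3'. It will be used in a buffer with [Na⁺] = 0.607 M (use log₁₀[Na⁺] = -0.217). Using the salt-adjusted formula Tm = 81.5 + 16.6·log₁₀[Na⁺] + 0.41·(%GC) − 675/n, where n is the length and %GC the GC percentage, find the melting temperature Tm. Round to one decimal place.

Length n = 35. Scanning the sequence gives C=6, G=8, T=12, A=9.
G+C = 14, so %GC = 14/35 × 100 = 40%
Salt term: 16.6 × (-0.217) = -3.602
GC term: 0.41 × 40 = 16.4; length term: −675/35 = −19.286
Tm = 81.5 + (-3.602) + 16.4 − 19.286 = 75.012 → 75.0°C

75.0°C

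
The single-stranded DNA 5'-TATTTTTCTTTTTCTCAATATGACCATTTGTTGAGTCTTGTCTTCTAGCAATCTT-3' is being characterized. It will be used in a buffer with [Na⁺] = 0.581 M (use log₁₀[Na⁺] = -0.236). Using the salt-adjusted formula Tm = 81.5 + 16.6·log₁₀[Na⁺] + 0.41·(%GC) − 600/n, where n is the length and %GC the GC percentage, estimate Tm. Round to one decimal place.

Length n = 55. Counting bases: C=10, T=29, G=6, A=10
G+C = 16, so %GC = 16/55 × 100 = 29.091%
Salt term: 16.6 × (-0.236) = -3.918
GC term: 0.41 × 29.091 = 11.927; length term: −600/55 = −10.909
Tm = 81.5 + (-3.918) + 11.927 − 10.909 = 78.6 → 78.6°C

78.6°C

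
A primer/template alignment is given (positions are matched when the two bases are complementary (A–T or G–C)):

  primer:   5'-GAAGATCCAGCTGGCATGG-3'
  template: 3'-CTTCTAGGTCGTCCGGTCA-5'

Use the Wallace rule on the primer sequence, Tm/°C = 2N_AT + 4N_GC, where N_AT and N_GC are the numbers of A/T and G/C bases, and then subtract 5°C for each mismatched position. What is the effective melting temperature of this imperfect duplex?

40°C

Primer base counts: A=5, T=3, G=7, C=4 → A+T=8, G+C=11
Perfect-match Tm = 2(8) + 4(11) = 16 + 44 = 60°C
Mismatches (positions where the bases are not complementary): 4 (at positions 12, 16, 17, 19)
Effective Tm = 60 − 4×5 = 60 − 20 = 40°C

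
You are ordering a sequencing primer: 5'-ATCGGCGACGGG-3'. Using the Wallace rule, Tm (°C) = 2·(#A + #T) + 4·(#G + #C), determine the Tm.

Counting bases: C=3, T=1, A=2, G=6
A+T = 3, G+C = 9
Tm = 4·9 + 2·3 = 36 + 6 = 42°C

42°C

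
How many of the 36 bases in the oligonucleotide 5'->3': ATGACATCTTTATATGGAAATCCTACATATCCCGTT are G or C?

Counting bases: T=13, C=8, G=4, A=11
Total G or C: 4 + 8 = 12

12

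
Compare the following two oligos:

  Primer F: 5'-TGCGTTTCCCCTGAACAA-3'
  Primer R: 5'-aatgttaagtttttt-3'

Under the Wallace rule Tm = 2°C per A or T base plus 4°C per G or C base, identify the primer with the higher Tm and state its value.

Primer F: A+T=9, G+C=9 → Tm = 2(9)+4(9) = 54°C
Primer R: A+T=13, G+C=2 → Tm = 2(13)+4(2) = 34°C
54°C vs 34°C → primer F is higher.

Primer F, 54°C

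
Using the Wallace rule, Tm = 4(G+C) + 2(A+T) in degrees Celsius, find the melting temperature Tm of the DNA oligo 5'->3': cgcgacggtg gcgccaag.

64°C

Scanning the sequence gives A=3, G=8, T=1, C=6.
A+T = 4, G+C = 14
Tm = 2×4 + 4×14 = 64°C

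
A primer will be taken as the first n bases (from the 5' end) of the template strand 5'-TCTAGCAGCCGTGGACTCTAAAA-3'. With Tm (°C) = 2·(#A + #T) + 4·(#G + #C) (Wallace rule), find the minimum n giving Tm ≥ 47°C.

First 14 bases: TCTAGCAGCCGTGG → Tm = 46°C (< 47°C)
First 15 bases: TCTAGCAGCCGTGGA → Tm = 48°C (≥ 47°C)
Since every base adds ≥2°C, Tm only increases with n, so the threshold is first crossed at n = 15.

n = 15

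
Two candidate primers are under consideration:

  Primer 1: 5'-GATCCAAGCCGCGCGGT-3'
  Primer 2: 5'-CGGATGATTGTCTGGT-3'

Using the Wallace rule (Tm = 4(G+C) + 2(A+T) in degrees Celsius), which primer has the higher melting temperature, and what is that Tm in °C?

Primer 1, 58°C

Primer 1: A+T=5, G+C=12 → Tm = 2(5)+4(12) = 58°C
Primer 2: A+T=8, G+C=8 → Tm = 2(8)+4(8) = 48°C
58°C vs 48°C → primer 1 is higher.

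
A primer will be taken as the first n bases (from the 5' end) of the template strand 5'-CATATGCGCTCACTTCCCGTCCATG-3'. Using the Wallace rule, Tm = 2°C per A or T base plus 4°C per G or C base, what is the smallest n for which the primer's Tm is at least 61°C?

n = 20

First 19 bases: CATATGCGCTCACTTCCCG → Tm = 60°C (< 61°C)
First 20 bases: CATATGCGCTCACTTCCCGT → Tm = 62°C (≥ 61°C)
Since every base adds ≥2°C, Tm only increases with n, so the threshold is first crossed at n = 20.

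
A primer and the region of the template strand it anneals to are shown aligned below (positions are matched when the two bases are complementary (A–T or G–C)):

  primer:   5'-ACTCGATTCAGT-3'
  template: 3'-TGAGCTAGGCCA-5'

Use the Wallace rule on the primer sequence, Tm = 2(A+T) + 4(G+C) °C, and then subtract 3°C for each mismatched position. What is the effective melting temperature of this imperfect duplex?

Primer base counts: A=3, T=4, G=2, C=3 → A+T=7, G+C=5
Perfect-match Tm = 2(7) + 4(5) = 14 + 20 = 34°C
Mismatches (positions where the bases are not complementary): 2 (at positions 8, 10)
Effective Tm = 34 − 2×3 = 34 − 6 = 28°C

28°C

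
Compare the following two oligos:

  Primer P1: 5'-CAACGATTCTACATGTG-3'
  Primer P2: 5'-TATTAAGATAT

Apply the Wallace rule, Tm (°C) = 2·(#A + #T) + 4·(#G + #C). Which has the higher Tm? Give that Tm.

Primer P1: A+T=10, G+C=7 → Tm = 2(10)+4(7) = 48°C
Primer P2: A+T=10, G+C=1 → Tm = 2(10)+4(1) = 24°C
48°C vs 24°C → primer P1 is higher.

Primer P1, 48°C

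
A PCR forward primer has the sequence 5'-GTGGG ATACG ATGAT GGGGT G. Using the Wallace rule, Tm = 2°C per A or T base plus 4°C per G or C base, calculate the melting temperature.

66°C

Base counts: G=11, C=1, A=4, T=5
So N_AT = 9 and N_GC = 12.
Tm = 4·12 + 2·9 = 48 + 18 = 66°C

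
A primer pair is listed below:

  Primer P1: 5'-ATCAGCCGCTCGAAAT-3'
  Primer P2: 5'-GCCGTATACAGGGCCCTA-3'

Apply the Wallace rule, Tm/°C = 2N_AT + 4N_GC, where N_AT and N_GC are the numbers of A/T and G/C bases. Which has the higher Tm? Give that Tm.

Primer P1: A+T=8, G+C=8 → Tm = 2(8)+4(8) = 48°C
Primer P2: A+T=7, G+C=11 → Tm = 2(7)+4(11) = 58°C
48°C vs 58°C → primer P2 is higher.

Primer P2, 58°C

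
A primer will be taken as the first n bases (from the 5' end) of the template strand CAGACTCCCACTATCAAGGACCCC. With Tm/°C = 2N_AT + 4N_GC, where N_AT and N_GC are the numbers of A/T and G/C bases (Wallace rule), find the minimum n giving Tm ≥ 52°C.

First 17 bases: CAGACTCCCACTATCAA → Tm = 50°C (< 52°C)
First 18 bases: CAGACTCCCACTATCAAG → Tm = 54°C (≥ 52°C)
Since every base adds ≥2°C, Tm only increases with n, so the threshold is first crossed at n = 18.

n = 18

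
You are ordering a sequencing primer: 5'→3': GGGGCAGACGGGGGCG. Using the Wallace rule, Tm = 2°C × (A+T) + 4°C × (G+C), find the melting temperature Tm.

Base counts: G=11, T=0, A=2, C=3
So N_AT = 2 and N_GC = 14.
Tm = 2(2) + 4(14) = 4 + 56 = 60°C

60°C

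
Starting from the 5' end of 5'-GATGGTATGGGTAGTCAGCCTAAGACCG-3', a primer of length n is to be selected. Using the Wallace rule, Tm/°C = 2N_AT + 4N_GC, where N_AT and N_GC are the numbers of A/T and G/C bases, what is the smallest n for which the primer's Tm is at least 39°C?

n = 14

First 13 bases: GATGGTATGGGTA → Tm = 38°C (< 39°C)
First 14 bases: GATGGTATGGGTAG → Tm = 42°C (≥ 39°C)
Since every base adds ≥2°C, Tm only increases with n, so the threshold is first crossed at n = 14.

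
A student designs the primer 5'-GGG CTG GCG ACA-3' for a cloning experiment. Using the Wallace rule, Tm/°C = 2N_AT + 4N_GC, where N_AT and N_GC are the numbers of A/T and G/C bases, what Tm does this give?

Counting bases: A=2, G=6, T=1, C=3
A+T = 3, G+C = 9
Tm = 4·9 + 2·3 = 36 + 6 = 42°C

42°C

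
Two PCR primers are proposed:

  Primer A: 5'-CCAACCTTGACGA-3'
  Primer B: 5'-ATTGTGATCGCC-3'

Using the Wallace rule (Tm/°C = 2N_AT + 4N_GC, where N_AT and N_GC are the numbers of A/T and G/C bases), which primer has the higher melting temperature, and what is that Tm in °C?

Primer A: A+T=6, G+C=7 → Tm = 2(6)+4(7) = 40°C
Primer B: A+T=6, G+C=6 → Tm = 2(6)+4(6) = 36°C
40°C vs 36°C → primer A is higher.

Primer A, 40°C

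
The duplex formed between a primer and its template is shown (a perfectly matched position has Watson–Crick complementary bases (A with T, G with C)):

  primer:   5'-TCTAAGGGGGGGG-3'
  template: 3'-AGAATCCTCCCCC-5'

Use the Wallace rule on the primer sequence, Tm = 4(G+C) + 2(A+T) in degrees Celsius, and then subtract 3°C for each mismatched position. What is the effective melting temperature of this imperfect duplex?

38°C

Primer base counts: A=2, T=2, G=8, C=1 → A+T=4, G+C=9
Perfect-match Tm = 2(4) + 4(9) = 8 + 36 = 44°C
Mismatches (positions where the bases are not complementary): 2 (at positions 4, 8)
Effective Tm = 44 − 2×3 = 44 − 6 = 38°C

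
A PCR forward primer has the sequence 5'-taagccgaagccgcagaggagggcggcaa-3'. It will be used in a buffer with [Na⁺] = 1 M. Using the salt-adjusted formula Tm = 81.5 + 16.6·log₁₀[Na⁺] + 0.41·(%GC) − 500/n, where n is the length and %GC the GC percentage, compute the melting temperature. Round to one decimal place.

91.1°C

Length n = 29. Scanning the sequence gives C=7, G=12, T=1, A=9.
G+C = 19, so %GC = 19/29 × 100 = 65.517%
Salt term: 16.6 × (0) = 0
GC term: 0.41 × 65.517 = 26.862; length term: −500/29 = −17.241
Tm = 81.5 + (0) + 26.862 − 17.241 = 91.121 → 91.1°C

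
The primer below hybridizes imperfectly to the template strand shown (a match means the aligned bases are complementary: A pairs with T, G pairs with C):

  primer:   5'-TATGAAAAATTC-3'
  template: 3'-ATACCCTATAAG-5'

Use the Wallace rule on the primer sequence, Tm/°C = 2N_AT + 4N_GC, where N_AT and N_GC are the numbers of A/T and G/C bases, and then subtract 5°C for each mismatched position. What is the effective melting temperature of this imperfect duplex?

Primer base counts: A=6, T=4, G=1, C=1 → A+T=10, G+C=2
Perfect-match Tm = 2(10) + 4(2) = 20 + 8 = 28°C
Mismatches (positions where the bases are not complementary): 3 (at positions 5, 6, 8)
Effective Tm = 28 − 3×5 = 28 − 15 = 13°C

13°C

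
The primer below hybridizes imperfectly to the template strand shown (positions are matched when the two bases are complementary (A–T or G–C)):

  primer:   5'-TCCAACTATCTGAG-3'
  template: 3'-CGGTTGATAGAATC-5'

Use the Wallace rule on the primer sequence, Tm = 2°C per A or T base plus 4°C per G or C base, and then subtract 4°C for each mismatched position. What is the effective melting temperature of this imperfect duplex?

Primer base counts: A=4, T=4, G=2, C=4 → A+T=8, G+C=6
Perfect-match Tm = 2(8) + 4(6) = 16 + 24 = 40°C
Mismatches (positions where the bases are not complementary): 2 (at positions 1, 12)
Effective Tm = 40 − 2×4 = 40 − 8 = 32°C

32°C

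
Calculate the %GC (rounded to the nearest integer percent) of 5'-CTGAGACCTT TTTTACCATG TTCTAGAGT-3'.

38%

Counting bases: G=5, T=12, A=6, C=6
G+C = 5 + 6 = 11 out of 29 bases
%GC = 11/29 × 100 = 37.93% ≈ 38%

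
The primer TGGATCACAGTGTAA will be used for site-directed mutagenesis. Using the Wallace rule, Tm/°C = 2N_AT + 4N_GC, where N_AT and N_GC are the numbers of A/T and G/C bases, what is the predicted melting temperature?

G=4, T=4, A=5, C=2
A+T = 9, G+C = 6
Tm = 2×9 + 4×6 = 42°C

42°C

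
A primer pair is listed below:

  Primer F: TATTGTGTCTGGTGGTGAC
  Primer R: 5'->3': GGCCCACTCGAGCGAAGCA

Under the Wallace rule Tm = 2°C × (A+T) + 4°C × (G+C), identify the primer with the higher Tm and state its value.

Primer F: A+T=10, G+C=9 → Tm = 2(10)+4(9) = 56°C
Primer R: A+T=6, G+C=13 → Tm = 2(6)+4(13) = 64°C
56°C vs 64°C → primer R is higher.

Primer R, 64°C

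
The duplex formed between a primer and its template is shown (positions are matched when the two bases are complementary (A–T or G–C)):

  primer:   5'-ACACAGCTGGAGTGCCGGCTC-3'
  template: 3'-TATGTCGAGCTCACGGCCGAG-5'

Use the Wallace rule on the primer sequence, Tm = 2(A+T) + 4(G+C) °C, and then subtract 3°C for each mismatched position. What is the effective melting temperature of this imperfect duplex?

64°C

Primer base counts: A=4, T=3, G=7, C=7 → A+T=7, G+C=14
Perfect-match Tm = 2(7) + 4(14) = 14 + 56 = 70°C
Mismatches (positions where the bases are not complementary): 2 (at positions 2, 9)
Effective Tm = 70 − 2×3 = 70 − 6 = 64°C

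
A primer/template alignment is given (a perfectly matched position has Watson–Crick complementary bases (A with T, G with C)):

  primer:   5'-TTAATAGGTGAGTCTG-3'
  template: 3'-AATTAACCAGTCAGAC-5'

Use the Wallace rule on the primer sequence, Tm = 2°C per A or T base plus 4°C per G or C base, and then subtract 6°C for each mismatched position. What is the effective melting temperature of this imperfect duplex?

32°C

Primer base counts: A=4, T=6, G=5, C=1 → A+T=10, G+C=6
Perfect-match Tm = 2(10) + 4(6) = 20 + 24 = 44°C
Mismatches (positions where the bases are not complementary): 2 (at positions 6, 10)
Effective Tm = 44 − 2×6 = 44 − 12 = 32°C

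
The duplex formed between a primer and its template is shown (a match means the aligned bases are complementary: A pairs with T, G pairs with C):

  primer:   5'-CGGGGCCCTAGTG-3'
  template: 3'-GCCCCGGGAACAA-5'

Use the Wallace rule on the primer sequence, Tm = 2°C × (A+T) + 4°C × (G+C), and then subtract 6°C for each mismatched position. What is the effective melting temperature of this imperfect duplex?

34°C

Primer base counts: A=1, T=2, G=6, C=4 → A+T=3, G+C=10
Perfect-match Tm = 2(3) + 4(10) = 6 + 40 = 46°C
Mismatches (positions where the bases are not complementary): 2 (at positions 10, 13)
Effective Tm = 46 − 2×6 = 46 − 12 = 34°C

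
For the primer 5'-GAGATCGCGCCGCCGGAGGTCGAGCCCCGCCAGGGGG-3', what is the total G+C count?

30

Scanning the sequence gives T=2, G=17, C=13, A=5.
Total G or C: 17 + 13 = 30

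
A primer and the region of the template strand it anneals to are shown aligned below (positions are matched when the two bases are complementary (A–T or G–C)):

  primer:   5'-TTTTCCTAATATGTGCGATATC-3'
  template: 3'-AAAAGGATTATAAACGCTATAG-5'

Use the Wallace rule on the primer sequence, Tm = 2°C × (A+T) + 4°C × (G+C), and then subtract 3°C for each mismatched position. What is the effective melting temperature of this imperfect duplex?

55°C

Primer base counts: A=5, T=10, G=3, C=4 → A+T=15, G+C=7
Perfect-match Tm = 2(15) + 4(7) = 30 + 28 = 58°C
Mismatches (positions where the bases are not complementary): 1 (at position 13)
Effective Tm = 58 − 1×3 = 58 − 3 = 55°C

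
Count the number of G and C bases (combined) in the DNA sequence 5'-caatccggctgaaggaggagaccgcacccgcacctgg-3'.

25

Counting bases: T=3, G=12, A=9, C=13
Total G or C: 12 + 13 = 25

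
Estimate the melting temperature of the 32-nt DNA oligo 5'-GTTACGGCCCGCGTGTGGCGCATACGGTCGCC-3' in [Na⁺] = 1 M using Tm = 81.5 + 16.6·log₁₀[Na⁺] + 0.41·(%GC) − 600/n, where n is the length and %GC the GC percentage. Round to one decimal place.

Length n = 32. T=6, A=3, C=11, G=12
G+C = 23, so %GC = 23/32 × 100 = 71.875%
Salt term: 16.6 × (0) = 0
GC term: 0.41 × 71.875 = 29.469; length term: −600/32 = −18.75
Tm = 81.5 + (0) + 29.469 − 18.75 = 92.219 → 92.2°C

92.2°C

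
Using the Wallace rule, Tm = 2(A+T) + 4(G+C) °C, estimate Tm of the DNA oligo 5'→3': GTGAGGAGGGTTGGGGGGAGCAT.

Counting bases: A=4, T=4, C=1, G=14
A+T = 8, G+C = 15
Tm = 2(8) + 4(15) = 16 + 60 = 76°C

76°C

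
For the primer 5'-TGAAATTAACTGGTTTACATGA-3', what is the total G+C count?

Counting bases: C=2, G=4, A=8, T=8
Total G or C: 4 + 2 = 6

6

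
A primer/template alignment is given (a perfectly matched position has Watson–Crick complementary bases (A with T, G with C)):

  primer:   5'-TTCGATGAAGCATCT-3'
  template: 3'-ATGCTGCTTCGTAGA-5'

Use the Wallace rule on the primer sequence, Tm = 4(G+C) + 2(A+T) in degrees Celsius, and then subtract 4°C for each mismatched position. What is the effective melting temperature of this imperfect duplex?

34°C

Primer base counts: A=4, T=5, G=3, C=3 → A+T=9, G+C=6
Perfect-match Tm = 2(9) + 4(6) = 18 + 24 = 42°C
Mismatches (positions where the bases are not complementary): 2 (at positions 2, 6)
Effective Tm = 42 − 2×4 = 42 − 8 = 34°C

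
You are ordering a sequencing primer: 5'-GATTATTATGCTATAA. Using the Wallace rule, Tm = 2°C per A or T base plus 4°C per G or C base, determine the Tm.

38°C

Counting bases: C=1, G=2, T=7, A=6
So N_AT = 13 and N_GC = 3.
Tm = 2(13) + 4(3) = 26 + 12 = 38°C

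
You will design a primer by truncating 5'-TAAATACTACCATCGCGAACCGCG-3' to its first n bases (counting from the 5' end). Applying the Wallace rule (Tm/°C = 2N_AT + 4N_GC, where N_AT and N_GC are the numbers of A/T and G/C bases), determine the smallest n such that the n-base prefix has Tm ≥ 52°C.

n = 19

First 18 bases: TAAATACTACCATCGCGA → Tm = 50°C (< 52°C)
First 19 bases: TAAATACTACCATCGCGAA → Tm = 52°C (≥ 52°C)
Since every base adds ≥2°C, Tm only increases with n, so the threshold is first crossed at n = 19.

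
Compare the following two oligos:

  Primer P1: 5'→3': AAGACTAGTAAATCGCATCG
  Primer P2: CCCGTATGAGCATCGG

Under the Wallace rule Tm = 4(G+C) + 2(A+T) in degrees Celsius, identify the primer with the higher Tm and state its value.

Primer P1, 56°C

Primer P1: A+T=12, G+C=8 → Tm = 2(12)+4(8) = 56°C
Primer P2: A+T=6, G+C=10 → Tm = 2(6)+4(10) = 52°C
56°C vs 52°C → primer P1 is higher.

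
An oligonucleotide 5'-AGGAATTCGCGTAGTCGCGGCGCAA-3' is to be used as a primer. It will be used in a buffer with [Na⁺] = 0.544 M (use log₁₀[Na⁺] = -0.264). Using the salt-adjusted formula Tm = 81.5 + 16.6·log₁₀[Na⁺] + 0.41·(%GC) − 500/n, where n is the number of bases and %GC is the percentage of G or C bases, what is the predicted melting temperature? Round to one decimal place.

81.7°C

Length n = 25. Counting bases: G=9, A=6, C=6, T=4
G+C = 15, so %GC = 15/25 × 100 = 60%
Salt term: 16.6 × (-0.264) = -4.382
GC term: 0.41 × 60 = 24.6; length term: −500/25 = −20
Tm = 81.5 + (-4.382) + 24.6 − 20 = 81.718 → 81.7°C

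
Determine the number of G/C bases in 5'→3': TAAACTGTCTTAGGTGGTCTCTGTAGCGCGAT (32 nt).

15

T=11, C=6, G=9, A=6
G+C = 9 + 6 = 15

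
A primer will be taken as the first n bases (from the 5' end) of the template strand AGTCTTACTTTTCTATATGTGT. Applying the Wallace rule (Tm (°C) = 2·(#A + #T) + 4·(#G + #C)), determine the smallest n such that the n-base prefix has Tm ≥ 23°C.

First 8 bases: AGTCTTAC → Tm = 22°C (< 23°C)
First 9 bases: AGTCTTACT → Tm = 24°C (≥ 23°C)
Since every base adds ≥2°C, Tm only increases with n, so the threshold is first crossed at n = 9.

n = 9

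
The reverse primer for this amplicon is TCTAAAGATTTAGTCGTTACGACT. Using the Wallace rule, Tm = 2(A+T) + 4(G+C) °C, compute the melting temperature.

64°C

Scanning the sequence gives C=4, T=9, G=4, A=7.
So N_AT = 16 and N_GC = 8.
Tm = 4·8 + 2·16 = 32 + 32 = 64°C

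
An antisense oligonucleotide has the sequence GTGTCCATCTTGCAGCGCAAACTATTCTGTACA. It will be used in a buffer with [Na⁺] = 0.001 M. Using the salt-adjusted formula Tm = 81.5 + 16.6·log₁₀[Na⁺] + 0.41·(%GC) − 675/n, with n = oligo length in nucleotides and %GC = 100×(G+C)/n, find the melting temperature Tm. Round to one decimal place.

29.9°C

Length n = 33. Base counts: T=10, G=6, C=9, A=8
G+C = 15, so %GC = 15/33 × 100 = 45.455%
Salt term: 16.6 × (-3) = -49.8
GC term: 0.41 × 45.455 = 18.637; length term: −675/33 = −20.455
Tm = 81.5 + (-49.8) + 18.637 − 20.455 = 29.882 → 29.9°C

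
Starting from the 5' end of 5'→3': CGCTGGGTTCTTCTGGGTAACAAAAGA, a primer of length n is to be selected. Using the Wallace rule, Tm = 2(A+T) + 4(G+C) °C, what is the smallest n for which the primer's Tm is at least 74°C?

First 24 bases: CGCTGGGTTCTTCTGGGTAACAAA → Tm = 72°C (< 74°C)
First 25 bases: CGCTGGGTTCTTCTGGGTAACAAAA → Tm = 74°C (≥ 74°C)
Since every base adds ≥2°C, Tm only increases with n, so the threshold is first crossed at n = 25.

n = 25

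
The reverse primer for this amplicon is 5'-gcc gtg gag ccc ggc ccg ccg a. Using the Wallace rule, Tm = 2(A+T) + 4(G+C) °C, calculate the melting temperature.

Base counts: C=10, A=2, T=1, G=9
A+T = 3, G+C = 19
Tm = 2(3) + 4(19) = 6 + 76 = 82°C

82°C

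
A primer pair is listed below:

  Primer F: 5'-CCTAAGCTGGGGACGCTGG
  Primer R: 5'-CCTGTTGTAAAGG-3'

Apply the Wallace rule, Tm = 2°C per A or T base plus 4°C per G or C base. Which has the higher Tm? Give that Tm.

Primer F: A+T=6, G+C=13 → Tm = 2(6)+4(13) = 64°C
Primer R: A+T=7, G+C=6 → Tm = 2(7)+4(6) = 38°C
64°C vs 38°C → primer F is higher.

Primer F, 64°C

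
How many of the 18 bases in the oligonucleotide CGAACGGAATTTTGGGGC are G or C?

Counting bases: A=4, C=3, G=7, T=4
Total G or C: 7 + 3 = 10

10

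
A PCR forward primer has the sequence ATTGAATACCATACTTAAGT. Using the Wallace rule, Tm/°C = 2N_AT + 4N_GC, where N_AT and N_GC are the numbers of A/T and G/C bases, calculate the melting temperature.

50°C

Base counts: C=3, T=7, A=8, G=2
AT pairs contribute 15, GC pairs contribute 5.
Tm = 4·5 + 2·15 = 20 + 30 = 50°C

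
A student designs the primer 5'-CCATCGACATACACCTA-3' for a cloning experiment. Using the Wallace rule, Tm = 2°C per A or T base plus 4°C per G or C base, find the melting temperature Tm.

50°C

Base counts: G=1, T=3, A=6, C=7
So N_AT = 9 and N_GC = 8.
Tm = 2×9 + 4×8 = 50°C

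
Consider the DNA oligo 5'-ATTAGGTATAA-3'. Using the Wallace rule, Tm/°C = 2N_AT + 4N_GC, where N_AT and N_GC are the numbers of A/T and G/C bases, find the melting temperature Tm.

Scanning the sequence gives C=0, A=5, G=2, T=4.
A+T = 9, G+C = 2
Tm = 4·2 + 2·9 = 8 + 18 = 26°C

26°C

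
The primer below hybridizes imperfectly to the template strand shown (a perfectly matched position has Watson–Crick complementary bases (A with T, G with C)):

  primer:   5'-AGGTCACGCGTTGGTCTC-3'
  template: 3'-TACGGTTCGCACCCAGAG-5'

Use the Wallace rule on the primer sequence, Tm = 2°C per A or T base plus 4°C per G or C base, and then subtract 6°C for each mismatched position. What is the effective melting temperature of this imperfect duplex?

34°C

Primer base counts: A=2, T=5, G=6, C=5 → A+T=7, G+C=11
Perfect-match Tm = 2(7) + 4(11) = 14 + 44 = 58°C
Mismatches (positions where the bases are not complementary): 4 (at positions 2, 4, 7, 12)
Effective Tm = 58 − 4×6 = 58 − 24 = 34°C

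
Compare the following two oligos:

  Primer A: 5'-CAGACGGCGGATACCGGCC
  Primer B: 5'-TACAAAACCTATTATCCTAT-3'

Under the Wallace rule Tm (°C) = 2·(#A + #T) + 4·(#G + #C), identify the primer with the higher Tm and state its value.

Primer A, 66°C

Primer A: A+T=5, G+C=14 → Tm = 2(5)+4(14) = 66°C
Primer B: A+T=15, G+C=5 → Tm = 2(15)+4(5) = 50°C
66°C vs 50°C → primer A is higher.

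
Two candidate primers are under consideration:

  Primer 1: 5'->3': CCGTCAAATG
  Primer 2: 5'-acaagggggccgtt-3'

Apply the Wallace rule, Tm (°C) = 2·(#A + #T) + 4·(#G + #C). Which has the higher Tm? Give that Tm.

Primer 1: A+T=5, G+C=5 → Tm = 2(5)+4(5) = 30°C
Primer 2: A+T=5, G+C=9 → Tm = 2(5)+4(9) = 46°C
30°C vs 46°C → primer 2 is higher.

Primer 2, 46°C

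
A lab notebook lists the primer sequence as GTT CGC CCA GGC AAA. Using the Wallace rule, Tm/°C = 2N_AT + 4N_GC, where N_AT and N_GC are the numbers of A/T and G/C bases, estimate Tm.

Scanning the sequence gives C=5, A=4, G=4, T=2.
AT pairs contribute 6, GC pairs contribute 9.
Tm = 4·9 + 2·6 = 36 + 12 = 48°C

48°C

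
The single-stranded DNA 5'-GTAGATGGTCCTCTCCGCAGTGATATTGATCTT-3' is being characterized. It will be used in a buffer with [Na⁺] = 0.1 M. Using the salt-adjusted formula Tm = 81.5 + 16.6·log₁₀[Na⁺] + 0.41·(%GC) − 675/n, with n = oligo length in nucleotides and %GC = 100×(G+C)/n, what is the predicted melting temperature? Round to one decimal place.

Length n = 33. Counting bases: C=7, T=12, A=6, G=8
G+C = 15, so %GC = 15/33 × 100 = 45.455%
Salt term: 16.6 × (-1) = -16.6
GC term: 0.41 × 45.455 = 18.637; length term: −675/33 = −20.455
Tm = 81.5 + (-16.6) + 18.637 − 20.455 = 63.082 → 63.1°C

63.1°C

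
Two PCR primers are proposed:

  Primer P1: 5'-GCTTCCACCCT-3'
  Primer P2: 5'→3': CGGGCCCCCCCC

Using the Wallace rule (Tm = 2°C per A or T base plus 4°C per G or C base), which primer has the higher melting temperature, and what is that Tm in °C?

Primer P1: A+T=4, G+C=7 → Tm = 2(4)+4(7) = 36°C
Primer P2: A+T=0, G+C=12 → Tm = 2(0)+4(12) = 48°C
36°C vs 48°C → primer P2 is higher.

Primer P2, 48°C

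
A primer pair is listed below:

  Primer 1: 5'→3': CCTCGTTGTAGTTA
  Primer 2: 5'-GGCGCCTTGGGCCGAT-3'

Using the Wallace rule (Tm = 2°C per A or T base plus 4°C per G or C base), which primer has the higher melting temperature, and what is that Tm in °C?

Primer 1: A+T=8, G+C=6 → Tm = 2(8)+4(6) = 40°C
Primer 2: A+T=4, G+C=12 → Tm = 2(4)+4(12) = 56°C
40°C vs 56°C → primer 2 is higher.

Primer 2, 56°C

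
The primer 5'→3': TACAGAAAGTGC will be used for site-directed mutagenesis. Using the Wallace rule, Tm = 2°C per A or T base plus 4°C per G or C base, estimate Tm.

34°C

Counting bases: C=2, T=2, A=5, G=3
AT pairs contribute 7, GC pairs contribute 5.
Tm = 2(7) + 4(5) = 14 + 20 = 34°C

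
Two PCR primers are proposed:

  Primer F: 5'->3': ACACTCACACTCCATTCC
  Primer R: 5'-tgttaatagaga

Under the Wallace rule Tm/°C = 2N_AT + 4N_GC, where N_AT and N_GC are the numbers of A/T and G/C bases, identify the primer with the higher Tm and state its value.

Primer F: A+T=9, G+C=9 → Tm = 2(9)+4(9) = 54°C
Primer R: A+T=9, G+C=3 → Tm = 2(9)+4(3) = 30°C
54°C vs 30°C → primer F is higher.

Primer F, 54°C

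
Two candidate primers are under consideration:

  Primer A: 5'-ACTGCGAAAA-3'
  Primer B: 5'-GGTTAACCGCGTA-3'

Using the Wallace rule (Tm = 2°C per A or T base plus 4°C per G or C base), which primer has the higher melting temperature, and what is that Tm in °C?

Primer A: A+T=6, G+C=4 → Tm = 2(6)+4(4) = 28°C
Primer B: A+T=6, G+C=7 → Tm = 2(6)+4(7) = 40°C
28°C vs 40°C → primer B is higher.

Primer B, 40°C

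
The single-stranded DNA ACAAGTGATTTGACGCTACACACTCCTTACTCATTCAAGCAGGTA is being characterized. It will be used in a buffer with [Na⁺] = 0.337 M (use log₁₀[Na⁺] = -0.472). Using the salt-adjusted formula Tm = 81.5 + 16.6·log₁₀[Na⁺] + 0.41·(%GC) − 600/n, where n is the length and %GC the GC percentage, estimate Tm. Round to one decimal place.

77.6°C

Length n = 45. Counting bases: C=12, T=12, A=14, G=7
G+C = 19, so %GC = 19/45 × 100 = 42.222%
Salt term: 16.6 × (-0.472) = -7.835
GC term: 0.41 × 42.222 = 17.311; length term: −600/45 = −13.333
Tm = 81.5 + (-7.835) + 17.311 − 13.333 = 77.643 → 77.6°C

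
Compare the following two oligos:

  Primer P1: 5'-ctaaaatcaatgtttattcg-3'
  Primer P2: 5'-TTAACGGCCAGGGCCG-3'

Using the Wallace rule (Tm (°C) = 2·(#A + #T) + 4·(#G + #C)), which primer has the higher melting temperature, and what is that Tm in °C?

Primer P2, 54°C

Primer P1: A+T=15, G+C=5 → Tm = 2(15)+4(5) = 50°C
Primer P2: A+T=5, G+C=11 → Tm = 2(5)+4(11) = 54°C
50°C vs 54°C → primer P2 is higher.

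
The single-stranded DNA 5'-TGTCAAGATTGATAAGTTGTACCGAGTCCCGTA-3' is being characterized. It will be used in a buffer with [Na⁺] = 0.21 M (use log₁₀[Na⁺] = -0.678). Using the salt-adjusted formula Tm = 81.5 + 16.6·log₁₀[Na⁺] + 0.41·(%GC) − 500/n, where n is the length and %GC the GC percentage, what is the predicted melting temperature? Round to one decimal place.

72.5°C

Length n = 33. Scanning the sequence gives G=8, C=6, A=9, T=10.
G+C = 14, so %GC = 14/33 × 100 = 42.424%
Salt term: 16.6 × (-0.678) = -11.255
GC term: 0.41 × 42.424 = 17.394; length term: −500/33 = −15.152
Tm = 81.5 + (-11.255) + 17.394 − 15.152 = 72.487 → 72.5°C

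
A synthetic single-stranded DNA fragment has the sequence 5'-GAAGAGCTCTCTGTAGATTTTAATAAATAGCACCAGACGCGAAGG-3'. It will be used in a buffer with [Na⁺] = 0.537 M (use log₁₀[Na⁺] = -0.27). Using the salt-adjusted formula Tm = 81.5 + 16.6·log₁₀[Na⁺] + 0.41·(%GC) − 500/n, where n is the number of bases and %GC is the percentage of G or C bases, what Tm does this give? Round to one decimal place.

83.2°C

Length n = 45. Scanning the sequence gives T=10, A=16, C=8, G=11.
G+C = 19, so %GC = 19/45 × 100 = 42.222%
Salt term: 16.6 × (-0.27) = -4.482
GC term: 0.41 × 42.222 = 17.311; length term: −500/45 = −11.111
Tm = 81.5 + (-4.482) + 17.311 − 11.111 = 83.218 → 83.2°C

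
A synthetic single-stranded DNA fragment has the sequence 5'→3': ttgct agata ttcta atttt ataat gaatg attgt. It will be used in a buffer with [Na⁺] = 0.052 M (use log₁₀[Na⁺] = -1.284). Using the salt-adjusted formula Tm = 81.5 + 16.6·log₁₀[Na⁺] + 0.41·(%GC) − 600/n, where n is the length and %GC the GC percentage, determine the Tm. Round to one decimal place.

51.2°C

Length n = 35. G=5, T=17, A=11, C=2
G+C = 7, so %GC = 7/35 × 100 = 20%
Salt term: 16.6 × (-1.284) = -21.314
GC term: 0.41 × 20 = 8.2; length term: −600/35 = −17.143
Tm = 81.5 + (-21.314) + 8.2 − 17.143 = 51.243 → 51.2°C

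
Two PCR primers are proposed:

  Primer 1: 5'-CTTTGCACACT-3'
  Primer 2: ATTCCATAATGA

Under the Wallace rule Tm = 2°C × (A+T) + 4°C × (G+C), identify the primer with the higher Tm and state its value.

Primer 1, 32°C

Primer 1: A+T=6, G+C=5 → Tm = 2(6)+4(5) = 32°C
Primer 2: A+T=9, G+C=3 → Tm = 2(9)+4(3) = 30°C
32°C vs 30°C → primer 1 is higher.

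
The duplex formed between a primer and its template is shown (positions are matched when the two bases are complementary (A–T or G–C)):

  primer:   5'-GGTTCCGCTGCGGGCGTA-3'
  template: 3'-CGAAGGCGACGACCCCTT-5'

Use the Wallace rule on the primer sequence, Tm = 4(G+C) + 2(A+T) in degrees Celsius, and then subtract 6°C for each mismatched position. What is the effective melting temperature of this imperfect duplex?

38°C

Primer base counts: A=1, T=4, G=8, C=5 → A+T=5, G+C=13
Perfect-match Tm = 2(5) + 4(13) = 10 + 52 = 62°C
Mismatches (positions where the bases are not complementary): 4 (at positions 2, 12, 15, 17)
Effective Tm = 62 − 4×6 = 62 − 24 = 38°C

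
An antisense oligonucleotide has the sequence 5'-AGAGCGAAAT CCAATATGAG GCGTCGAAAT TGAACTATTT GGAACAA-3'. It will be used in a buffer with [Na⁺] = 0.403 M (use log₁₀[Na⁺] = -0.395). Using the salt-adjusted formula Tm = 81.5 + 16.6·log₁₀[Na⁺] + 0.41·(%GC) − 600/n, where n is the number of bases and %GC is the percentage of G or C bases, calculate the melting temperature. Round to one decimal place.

Length n = 47. Counting bases: C=7, A=19, T=10, G=11
G+C = 18, so %GC = 18/47 × 100 = 38.298%
Salt term: 16.6 × (-0.395) = -6.557
GC term: 0.41 × 38.298 = 15.702; length term: −600/47 = −12.766
Tm = 81.5 + (-6.557) + 15.702 − 12.766 = 77.879 → 77.9°C

77.9°C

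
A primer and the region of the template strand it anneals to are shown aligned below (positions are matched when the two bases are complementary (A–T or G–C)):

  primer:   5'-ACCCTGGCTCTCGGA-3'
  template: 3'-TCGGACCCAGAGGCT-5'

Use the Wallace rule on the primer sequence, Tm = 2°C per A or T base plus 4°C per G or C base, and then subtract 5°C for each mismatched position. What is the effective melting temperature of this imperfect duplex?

Primer base counts: A=2, T=3, G=4, C=6 → A+T=5, G+C=10
Perfect-match Tm = 2(5) + 4(10) = 10 + 40 = 50°C
Mismatches (positions where the bases are not complementary): 3 (at positions 2, 8, 13)
Effective Tm = 50 − 3×5 = 50 − 15 = 35°C

35°C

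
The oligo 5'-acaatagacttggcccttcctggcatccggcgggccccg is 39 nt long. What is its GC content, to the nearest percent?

A=6, T=7, G=11, C=15
G+C = 11 + 15 = 26 out of 39 bases
%GC = 26/39 × 100 = 66.67% ≈ 67%

67%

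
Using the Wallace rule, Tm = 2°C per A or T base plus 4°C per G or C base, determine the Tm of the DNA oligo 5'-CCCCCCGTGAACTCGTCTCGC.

Scanning the sequence gives A=2, T=4, C=11, G=4.
A+T = 6, G+C = 15
Tm = 2×6 + 4×15 = 72°C

72°C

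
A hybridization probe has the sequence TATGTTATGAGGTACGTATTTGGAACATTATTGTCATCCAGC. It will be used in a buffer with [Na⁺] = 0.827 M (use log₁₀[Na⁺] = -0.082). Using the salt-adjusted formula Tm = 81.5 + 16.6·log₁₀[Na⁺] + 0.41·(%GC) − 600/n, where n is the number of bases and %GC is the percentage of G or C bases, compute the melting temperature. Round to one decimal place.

80.5°C

Length n = 42. A=11, T=16, C=6, G=9
G+C = 15, so %GC = 15/42 × 100 = 35.714%
Salt term: 16.6 × (-0.082) = -1.361
GC term: 0.41 × 35.714 = 14.643; length term: −600/42 = −14.286
Tm = 81.5 + (-1.361) + 14.643 − 14.286 = 80.496 → 80.5°C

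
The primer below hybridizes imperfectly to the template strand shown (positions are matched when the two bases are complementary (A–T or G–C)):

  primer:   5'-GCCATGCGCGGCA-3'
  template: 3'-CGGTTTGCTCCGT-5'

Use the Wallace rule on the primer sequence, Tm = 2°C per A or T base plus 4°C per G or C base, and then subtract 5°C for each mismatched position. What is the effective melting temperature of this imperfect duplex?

31°C

Primer base counts: A=2, T=1, G=5, C=5 → A+T=3, G+C=10
Perfect-match Tm = 2(3) + 4(10) = 6 + 40 = 46°C
Mismatches (positions where the bases are not complementary): 3 (at positions 5, 6, 9)
Effective Tm = 46 − 3×5 = 46 − 15 = 31°C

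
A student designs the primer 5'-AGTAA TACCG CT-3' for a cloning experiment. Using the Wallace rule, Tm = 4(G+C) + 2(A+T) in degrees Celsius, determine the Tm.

34°C

Counting bases: A=4, G=2, T=3, C=3
A+T = 7, G+C = 5
Tm = 2(7) + 4(5) = 14 + 20 = 34°C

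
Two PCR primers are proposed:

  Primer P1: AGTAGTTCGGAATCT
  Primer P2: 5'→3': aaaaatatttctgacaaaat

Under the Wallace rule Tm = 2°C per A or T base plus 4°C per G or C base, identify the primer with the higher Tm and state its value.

Primer P1: A+T=9, G+C=6 → Tm = 2(9)+4(6) = 42°C
Primer P2: A+T=17, G+C=3 → Tm = 2(17)+4(3) = 46°C
42°C vs 46°C → primer P2 is higher.

Primer P2, 46°C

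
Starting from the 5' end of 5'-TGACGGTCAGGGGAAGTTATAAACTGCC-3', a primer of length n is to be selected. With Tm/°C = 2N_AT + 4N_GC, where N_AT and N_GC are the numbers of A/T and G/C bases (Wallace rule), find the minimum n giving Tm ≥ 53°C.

First 16 bases: TGACGGTCAGGGGAAG → Tm = 52°C (< 53°C)
First 17 bases: TGACGGTCAGGGGAAGT → Tm = 54°C (≥ 53°C)
Since every base adds ≥2°C, Tm only increases with n, so the threshold is first crossed at n = 17.

n = 17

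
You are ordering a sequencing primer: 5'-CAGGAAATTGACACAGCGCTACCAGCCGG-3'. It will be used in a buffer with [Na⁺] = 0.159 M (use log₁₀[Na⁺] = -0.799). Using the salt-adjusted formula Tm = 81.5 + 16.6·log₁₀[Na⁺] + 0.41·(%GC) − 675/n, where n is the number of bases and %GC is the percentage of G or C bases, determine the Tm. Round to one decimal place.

Length n = 29. C=9, G=8, T=3, A=9
G+C = 17, so %GC = 17/29 × 100 = 58.621%
Salt term: 16.6 × (-0.799) = -13.263
GC term: 0.41 × 58.621 = 24.035; length term: −675/29 = −23.276
Tm = 81.5 + (-13.263) + 24.035 − 23.276 = 68.996 → 69.0°C

69.0°C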